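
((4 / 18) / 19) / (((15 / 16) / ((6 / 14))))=32 / 5985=0.01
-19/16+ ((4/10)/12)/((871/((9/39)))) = -1.19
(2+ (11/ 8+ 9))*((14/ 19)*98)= 33957/ 38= 893.61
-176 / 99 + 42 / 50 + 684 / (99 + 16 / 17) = 2257811 / 382275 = 5.91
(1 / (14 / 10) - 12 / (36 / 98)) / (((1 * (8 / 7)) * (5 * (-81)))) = 671 / 9720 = 0.07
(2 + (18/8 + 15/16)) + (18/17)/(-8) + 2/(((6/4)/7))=11741/816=14.39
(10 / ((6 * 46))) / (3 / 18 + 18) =5 / 2507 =0.00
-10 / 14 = -5 / 7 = -0.71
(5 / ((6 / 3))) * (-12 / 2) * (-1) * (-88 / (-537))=440 / 179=2.46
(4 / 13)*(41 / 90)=82 / 585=0.14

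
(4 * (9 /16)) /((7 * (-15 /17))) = -51 /140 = -0.36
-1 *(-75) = 75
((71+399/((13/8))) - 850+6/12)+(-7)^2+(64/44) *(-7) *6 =-155885/286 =-545.05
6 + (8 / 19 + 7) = 255 / 19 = 13.42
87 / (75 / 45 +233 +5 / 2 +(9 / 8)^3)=133632 / 366475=0.36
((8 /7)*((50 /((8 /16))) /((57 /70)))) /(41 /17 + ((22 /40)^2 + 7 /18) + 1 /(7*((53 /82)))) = 60547200000 /1434046337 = 42.22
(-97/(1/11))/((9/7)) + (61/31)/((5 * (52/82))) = -829.27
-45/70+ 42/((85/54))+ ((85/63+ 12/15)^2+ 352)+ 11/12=2588097287/6747300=383.58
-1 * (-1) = 1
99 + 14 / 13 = 1301 / 13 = 100.08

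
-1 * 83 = -83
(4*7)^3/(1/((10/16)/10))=1372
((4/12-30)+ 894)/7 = 2593/21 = 123.48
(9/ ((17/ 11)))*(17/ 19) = 99/ 19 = 5.21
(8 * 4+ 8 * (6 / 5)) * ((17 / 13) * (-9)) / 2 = -1224 / 5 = -244.80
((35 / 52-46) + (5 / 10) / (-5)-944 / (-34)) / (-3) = 78067 / 13260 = 5.89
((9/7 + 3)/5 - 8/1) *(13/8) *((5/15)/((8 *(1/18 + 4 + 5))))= -0.05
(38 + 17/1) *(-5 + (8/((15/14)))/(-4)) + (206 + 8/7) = -3581/21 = -170.52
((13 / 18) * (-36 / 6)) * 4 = -52 / 3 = -17.33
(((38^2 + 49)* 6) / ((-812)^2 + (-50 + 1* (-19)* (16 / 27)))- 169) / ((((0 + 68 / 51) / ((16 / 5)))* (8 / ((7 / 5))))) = -70.97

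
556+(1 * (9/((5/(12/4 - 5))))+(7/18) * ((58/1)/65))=323357/585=552.75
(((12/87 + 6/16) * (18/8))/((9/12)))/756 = 17/8352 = 0.00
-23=-23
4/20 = 1/5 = 0.20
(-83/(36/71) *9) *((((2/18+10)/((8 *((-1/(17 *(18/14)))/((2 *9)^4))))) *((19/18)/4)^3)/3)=26798517681/1024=26170427.42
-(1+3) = -4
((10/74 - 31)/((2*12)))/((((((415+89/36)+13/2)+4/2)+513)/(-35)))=8565/178673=0.05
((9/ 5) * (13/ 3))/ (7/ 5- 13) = -39/ 58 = -0.67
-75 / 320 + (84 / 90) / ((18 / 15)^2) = 715 / 1728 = 0.41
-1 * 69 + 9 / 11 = -750 / 11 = -68.18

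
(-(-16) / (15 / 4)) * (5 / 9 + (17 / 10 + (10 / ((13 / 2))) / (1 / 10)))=75.26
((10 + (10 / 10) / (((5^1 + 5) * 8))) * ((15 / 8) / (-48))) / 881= -801 / 1804288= -0.00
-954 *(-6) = 5724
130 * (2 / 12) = 65 / 3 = 21.67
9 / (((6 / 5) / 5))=75 / 2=37.50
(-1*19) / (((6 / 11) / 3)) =-209 / 2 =-104.50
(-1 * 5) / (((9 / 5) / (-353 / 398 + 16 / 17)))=-9175 / 60894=-0.15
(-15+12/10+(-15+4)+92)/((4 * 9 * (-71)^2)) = 28/75615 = 0.00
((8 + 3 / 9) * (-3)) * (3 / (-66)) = 25 / 22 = 1.14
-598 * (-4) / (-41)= -2392 / 41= -58.34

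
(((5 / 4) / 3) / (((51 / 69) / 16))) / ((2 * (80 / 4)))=23 / 102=0.23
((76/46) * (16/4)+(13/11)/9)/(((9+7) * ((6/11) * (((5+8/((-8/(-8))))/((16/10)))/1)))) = 15347/161460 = 0.10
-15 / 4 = -3.75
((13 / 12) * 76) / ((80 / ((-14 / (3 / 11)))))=-19019 / 360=-52.83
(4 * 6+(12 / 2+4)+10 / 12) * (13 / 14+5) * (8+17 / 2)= 3407.45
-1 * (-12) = 12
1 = 1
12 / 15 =4 / 5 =0.80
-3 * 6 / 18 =-1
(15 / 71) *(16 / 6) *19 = 760 / 71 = 10.70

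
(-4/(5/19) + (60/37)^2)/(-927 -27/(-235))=2022034/149096421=0.01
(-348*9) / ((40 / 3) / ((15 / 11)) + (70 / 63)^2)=-63423 / 223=-284.41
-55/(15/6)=-22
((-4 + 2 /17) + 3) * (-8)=120 /17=7.06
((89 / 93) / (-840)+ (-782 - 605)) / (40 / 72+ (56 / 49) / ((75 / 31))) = -541762645 / 401512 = -1349.31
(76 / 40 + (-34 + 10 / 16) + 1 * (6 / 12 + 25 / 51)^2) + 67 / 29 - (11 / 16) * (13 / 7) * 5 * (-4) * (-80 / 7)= -47312158909 / 147840840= -320.02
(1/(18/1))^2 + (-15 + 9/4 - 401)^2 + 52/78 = 221861893/1296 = 171189.73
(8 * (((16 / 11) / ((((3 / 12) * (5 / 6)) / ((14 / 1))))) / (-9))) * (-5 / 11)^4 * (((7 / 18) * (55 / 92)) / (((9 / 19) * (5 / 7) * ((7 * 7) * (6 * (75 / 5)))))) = -425600 / 736456941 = -0.00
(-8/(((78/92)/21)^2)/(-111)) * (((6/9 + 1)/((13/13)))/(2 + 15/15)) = 4147360/168831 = 24.57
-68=-68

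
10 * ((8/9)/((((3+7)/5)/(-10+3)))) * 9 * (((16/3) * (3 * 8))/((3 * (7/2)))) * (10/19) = -102400/57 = -1796.49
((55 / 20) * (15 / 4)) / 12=55 / 64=0.86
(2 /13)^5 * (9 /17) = 288 /6311981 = 0.00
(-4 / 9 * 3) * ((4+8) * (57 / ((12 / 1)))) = -76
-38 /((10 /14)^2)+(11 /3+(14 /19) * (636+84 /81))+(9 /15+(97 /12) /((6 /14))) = 21445631 /51300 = 418.04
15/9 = 5/3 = 1.67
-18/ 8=-9/ 4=-2.25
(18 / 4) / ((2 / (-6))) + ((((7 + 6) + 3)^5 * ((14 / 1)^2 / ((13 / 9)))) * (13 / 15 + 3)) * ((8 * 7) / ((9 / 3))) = 1335063738661 / 130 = 10269721066.62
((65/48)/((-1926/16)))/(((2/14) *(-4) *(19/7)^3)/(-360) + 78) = -780325/5412663159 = -0.00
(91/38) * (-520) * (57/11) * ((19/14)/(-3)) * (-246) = -7899060/11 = -718096.36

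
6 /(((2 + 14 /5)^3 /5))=625 /2304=0.27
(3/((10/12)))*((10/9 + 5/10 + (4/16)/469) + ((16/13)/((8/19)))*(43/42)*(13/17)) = 223891/15946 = 14.04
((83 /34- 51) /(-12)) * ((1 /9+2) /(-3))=-31369 /11016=-2.85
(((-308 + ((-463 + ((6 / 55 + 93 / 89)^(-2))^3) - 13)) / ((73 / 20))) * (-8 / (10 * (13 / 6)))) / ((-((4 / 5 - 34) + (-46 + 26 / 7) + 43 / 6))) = 8148185725748937843242418880 / 7022895556492118444683077081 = 1.16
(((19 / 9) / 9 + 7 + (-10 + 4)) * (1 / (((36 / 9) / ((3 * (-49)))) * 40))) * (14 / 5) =-343 / 108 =-3.18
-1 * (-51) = 51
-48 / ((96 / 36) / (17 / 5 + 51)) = -4896 / 5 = -979.20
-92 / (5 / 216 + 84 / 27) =-19872 / 677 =-29.35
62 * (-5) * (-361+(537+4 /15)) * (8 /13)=-1311424 /39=-33626.26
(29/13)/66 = 29/858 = 0.03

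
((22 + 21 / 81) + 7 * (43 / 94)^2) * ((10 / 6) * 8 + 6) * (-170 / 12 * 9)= -13951646105 / 238572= -58479.81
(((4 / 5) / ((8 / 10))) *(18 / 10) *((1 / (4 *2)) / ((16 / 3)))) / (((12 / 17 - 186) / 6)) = -153 / 112000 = -0.00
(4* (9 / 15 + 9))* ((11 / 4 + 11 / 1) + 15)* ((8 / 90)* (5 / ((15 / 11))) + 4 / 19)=506368 / 855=592.24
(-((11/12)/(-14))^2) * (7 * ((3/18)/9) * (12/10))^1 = -121/181440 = -0.00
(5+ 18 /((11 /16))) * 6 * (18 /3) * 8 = 98784 /11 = 8980.36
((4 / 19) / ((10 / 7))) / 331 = 14 / 31445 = 0.00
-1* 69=-69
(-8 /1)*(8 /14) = -32 /7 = -4.57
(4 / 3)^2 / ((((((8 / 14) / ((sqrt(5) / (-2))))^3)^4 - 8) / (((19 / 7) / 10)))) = -117403775365625 / 1946353703229297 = -0.06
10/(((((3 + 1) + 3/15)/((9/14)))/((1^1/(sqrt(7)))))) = 75 * sqrt(7)/343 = 0.58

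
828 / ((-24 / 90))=-3105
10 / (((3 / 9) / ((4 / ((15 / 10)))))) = 80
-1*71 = -71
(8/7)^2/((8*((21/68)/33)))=5984/343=17.45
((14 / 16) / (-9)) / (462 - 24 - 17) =-7 / 30312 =-0.00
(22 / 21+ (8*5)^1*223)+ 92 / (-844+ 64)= 4059023 / 455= 8920.93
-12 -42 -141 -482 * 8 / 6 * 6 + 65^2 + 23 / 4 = 719 / 4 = 179.75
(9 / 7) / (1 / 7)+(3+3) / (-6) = 8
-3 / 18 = -1 / 6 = -0.17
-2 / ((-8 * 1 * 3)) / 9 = 1 / 108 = 0.01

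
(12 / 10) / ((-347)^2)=6 / 602045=0.00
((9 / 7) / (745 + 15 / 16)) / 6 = 24 / 83545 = 0.00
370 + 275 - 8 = 637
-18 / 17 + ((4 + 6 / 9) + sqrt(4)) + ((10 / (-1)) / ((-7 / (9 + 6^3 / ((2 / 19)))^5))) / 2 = 9482659128466608757 / 357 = 26562070387861649.18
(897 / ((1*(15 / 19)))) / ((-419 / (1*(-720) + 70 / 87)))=1950.24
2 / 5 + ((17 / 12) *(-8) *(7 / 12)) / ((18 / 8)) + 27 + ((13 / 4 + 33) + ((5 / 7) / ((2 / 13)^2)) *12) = 4795171 / 11340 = 422.85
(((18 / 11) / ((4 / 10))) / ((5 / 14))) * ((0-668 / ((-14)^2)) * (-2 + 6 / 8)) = 7515 / 154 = 48.80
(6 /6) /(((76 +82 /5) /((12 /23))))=10 /1771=0.01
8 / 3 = 2.67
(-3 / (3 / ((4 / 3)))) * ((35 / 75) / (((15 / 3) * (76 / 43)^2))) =-12943 / 324900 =-0.04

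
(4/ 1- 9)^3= -125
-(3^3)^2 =-729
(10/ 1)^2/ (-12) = -25/ 3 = -8.33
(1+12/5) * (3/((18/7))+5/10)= 17/3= 5.67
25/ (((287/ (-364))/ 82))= -2600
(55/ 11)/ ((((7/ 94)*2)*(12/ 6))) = 235/ 14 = 16.79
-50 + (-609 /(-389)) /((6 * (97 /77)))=-3757669 /75466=-49.79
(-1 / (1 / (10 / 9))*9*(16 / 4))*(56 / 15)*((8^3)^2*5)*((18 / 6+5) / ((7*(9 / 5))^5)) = -2097152000000 / 425329947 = -4930.65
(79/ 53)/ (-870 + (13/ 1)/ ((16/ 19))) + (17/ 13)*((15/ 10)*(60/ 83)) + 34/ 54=2.05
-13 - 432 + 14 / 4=-883 / 2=-441.50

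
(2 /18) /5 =1 /45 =0.02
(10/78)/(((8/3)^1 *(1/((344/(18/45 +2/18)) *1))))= 32.36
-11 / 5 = -2.20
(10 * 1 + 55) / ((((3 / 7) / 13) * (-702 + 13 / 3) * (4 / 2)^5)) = -0.09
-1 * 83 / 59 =-83 / 59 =-1.41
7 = 7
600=600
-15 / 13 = -1.15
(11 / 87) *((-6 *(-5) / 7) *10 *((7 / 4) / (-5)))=-55 / 29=-1.90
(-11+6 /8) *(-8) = 82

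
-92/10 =-9.20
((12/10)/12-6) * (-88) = 2596/5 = 519.20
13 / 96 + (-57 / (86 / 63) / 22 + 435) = 19672445 / 45408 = 433.24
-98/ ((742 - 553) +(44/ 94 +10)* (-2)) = -4606/ 7899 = -0.58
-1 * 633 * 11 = -6963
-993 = -993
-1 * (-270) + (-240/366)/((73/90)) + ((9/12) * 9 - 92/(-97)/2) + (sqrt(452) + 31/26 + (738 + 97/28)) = 2 * sqrt(113) + 40056301864/39306631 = 1040.33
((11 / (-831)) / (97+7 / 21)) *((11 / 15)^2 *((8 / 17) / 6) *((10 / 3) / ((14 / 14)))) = -2662 / 139221585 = -0.00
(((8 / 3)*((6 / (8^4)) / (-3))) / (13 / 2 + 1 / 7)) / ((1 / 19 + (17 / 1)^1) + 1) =-19 / 1749888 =-0.00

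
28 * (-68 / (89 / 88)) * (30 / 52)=-1256640 / 1157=-1086.12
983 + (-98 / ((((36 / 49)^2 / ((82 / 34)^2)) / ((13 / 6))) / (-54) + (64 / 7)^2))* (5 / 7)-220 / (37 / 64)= 48815579123733 / 81139943576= 601.62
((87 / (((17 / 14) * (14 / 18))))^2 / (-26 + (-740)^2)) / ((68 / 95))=58243455 / 2690231062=0.02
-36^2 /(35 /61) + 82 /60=-474049 /210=-2257.38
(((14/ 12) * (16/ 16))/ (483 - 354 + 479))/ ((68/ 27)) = 63/ 82688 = 0.00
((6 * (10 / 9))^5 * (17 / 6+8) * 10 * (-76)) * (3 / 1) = -79040000000 / 243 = -325267489.71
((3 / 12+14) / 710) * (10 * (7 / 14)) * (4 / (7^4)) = 57 / 340942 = 0.00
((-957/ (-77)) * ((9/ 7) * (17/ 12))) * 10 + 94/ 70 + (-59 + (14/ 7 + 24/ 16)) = 42194/ 245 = 172.22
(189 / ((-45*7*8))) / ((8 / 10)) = -3 / 32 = -0.09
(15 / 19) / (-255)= -1 / 323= -0.00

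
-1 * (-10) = 10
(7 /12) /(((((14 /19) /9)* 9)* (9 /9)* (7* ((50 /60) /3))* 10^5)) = 0.00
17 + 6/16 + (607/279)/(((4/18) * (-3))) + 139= 113915/744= 153.11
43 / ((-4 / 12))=-129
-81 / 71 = -1.14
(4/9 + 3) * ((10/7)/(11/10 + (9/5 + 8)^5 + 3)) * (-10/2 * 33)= -106562500/11864498583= -0.01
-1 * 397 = -397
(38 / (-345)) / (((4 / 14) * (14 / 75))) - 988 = -45543 / 46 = -990.07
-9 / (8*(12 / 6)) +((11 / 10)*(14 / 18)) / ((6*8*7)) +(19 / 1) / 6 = 11261 / 4320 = 2.61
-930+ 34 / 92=-42763 / 46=-929.63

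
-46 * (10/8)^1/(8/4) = -28.75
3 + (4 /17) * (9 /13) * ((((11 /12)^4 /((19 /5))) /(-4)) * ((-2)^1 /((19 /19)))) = 3.02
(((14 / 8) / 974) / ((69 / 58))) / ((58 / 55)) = 385 / 268824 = 0.00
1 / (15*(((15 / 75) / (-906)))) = -302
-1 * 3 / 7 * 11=-33 / 7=-4.71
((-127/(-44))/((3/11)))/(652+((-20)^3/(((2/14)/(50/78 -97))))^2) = 64389/177153442819966768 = 0.00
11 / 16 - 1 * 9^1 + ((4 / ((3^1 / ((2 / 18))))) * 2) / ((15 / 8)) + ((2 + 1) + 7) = 11959 / 6480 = 1.85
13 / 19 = 0.68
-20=-20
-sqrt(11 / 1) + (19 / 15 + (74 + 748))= 819.95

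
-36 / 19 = -1.89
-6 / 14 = -3 / 7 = -0.43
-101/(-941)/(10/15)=303/1882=0.16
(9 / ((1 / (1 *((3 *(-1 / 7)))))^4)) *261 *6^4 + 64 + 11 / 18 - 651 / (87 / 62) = 128218785283 / 1253322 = 102303.15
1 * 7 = 7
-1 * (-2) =2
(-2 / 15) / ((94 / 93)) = -31 / 235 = -0.13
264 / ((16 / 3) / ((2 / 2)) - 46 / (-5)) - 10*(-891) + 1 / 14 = 13624489 / 1526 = 8928.24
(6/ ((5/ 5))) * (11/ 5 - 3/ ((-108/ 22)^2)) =10087/ 810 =12.45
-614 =-614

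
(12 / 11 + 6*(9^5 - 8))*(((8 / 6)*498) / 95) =2476000.72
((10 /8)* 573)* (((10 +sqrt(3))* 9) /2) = 25785* sqrt(3) /8 +128925 /4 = 37813.87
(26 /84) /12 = 13 /504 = 0.03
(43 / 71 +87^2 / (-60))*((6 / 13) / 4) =-534819 / 36920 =-14.49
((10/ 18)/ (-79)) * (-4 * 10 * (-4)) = -800/ 711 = -1.13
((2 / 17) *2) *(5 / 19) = 20 / 323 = 0.06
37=37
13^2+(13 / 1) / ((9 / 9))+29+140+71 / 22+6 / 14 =54617 / 154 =354.66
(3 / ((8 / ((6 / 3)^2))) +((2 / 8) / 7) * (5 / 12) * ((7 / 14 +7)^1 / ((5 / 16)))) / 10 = 13 / 70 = 0.19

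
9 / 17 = 0.53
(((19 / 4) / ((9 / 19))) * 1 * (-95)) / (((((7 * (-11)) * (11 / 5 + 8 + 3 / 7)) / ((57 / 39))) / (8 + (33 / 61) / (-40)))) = 976755895 / 71888256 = 13.59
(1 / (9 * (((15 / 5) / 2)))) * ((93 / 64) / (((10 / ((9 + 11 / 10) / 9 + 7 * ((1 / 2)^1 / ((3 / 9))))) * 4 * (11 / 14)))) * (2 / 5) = 113491 / 7128000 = 0.02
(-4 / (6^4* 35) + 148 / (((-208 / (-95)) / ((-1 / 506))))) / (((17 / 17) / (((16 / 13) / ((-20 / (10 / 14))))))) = 0.01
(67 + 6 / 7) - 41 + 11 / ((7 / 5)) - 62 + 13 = -100 / 7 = -14.29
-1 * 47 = -47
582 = 582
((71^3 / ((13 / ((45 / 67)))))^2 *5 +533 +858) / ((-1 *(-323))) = 76295084115868 / 14414179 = 5293057.91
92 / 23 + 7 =11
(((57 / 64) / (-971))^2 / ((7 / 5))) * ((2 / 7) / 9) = 1805 / 94615980032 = 0.00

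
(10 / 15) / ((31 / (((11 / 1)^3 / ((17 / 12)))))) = 10648 / 527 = 20.20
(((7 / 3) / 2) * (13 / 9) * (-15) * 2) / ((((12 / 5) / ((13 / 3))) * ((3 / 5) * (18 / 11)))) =-1626625 / 17496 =-92.97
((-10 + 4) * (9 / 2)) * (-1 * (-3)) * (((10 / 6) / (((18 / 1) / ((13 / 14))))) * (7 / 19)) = -195 / 76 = -2.57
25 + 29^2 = 866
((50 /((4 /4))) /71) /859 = 50 /60989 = 0.00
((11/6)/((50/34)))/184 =187/27600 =0.01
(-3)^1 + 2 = -1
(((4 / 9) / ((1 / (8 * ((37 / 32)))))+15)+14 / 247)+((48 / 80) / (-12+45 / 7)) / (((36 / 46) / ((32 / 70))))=353918 / 18525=19.10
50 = 50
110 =110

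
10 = 10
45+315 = 360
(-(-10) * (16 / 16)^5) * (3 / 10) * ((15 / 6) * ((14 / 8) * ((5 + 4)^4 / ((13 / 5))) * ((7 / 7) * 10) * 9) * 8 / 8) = 155003625 / 52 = 2980838.94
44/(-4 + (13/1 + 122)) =44/131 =0.34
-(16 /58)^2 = -0.08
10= 10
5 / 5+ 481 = 482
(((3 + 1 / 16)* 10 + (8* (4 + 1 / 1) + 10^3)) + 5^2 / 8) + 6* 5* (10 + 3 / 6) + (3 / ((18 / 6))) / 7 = 38889 / 28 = 1388.89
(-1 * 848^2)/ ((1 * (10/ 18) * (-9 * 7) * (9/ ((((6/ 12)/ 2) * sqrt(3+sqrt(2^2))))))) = 179776 * sqrt(5)/ 315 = 1276.16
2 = 2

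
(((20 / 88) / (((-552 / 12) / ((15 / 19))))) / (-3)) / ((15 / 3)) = 5 / 19228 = 0.00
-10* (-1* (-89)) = -890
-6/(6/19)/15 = -19/15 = -1.27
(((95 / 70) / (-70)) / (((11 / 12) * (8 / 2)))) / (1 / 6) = -171 / 5390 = -0.03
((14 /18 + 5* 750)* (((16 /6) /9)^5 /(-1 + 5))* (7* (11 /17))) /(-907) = -0.01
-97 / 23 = -4.22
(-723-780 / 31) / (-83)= 23193 / 2573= 9.01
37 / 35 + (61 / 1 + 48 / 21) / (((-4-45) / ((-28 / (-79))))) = 11601 / 19355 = 0.60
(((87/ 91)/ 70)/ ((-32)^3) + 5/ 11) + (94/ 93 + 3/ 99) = 106453371933/ 71177666560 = 1.50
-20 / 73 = -0.27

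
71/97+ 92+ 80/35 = 64517/679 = 95.02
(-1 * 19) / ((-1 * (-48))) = -19 / 48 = -0.40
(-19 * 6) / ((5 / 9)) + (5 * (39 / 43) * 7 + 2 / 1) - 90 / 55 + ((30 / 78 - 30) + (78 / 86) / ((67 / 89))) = -415078583 / 2059915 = -201.50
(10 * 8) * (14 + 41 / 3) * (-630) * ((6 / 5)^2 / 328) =-250992 / 41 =-6121.76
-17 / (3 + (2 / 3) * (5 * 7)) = -51 / 79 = -0.65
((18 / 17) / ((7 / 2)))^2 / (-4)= -324 / 14161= -0.02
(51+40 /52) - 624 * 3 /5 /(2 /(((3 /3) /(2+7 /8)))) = -19949 /1495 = -13.34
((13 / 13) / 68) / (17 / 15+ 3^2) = 15 / 10336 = 0.00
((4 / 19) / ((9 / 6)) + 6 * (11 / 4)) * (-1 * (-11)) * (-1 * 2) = -20867 / 57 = -366.09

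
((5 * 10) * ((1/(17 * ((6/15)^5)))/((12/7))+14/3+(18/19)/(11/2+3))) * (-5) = -126033125/62016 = -2032.27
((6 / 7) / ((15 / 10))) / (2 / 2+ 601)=2 / 2107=0.00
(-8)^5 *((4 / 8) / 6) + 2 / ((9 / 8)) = -24560 / 9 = -2728.89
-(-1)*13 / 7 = 13 / 7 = 1.86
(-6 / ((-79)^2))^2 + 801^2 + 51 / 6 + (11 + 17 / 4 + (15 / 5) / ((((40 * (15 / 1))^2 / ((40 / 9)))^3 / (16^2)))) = 641624.75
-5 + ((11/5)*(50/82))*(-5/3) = -890/123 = -7.24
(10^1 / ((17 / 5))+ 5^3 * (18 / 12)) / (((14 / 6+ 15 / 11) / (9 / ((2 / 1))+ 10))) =6196575 / 8296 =746.94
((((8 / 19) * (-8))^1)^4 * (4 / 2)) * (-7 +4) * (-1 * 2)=201326592 / 130321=1544.85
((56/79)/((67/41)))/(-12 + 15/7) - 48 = -17546488/365217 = -48.04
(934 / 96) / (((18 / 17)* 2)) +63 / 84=9235 / 1728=5.34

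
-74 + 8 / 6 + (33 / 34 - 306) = -38525 / 102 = -377.70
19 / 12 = 1.58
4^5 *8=8192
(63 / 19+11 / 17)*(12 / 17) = 15360 / 5491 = 2.80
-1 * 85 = -85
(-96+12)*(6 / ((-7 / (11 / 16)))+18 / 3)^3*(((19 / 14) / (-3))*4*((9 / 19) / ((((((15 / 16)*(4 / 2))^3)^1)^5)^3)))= 701186525842019639689556642823116440062656512 / 118520780815075755149990754944155924022197723388671875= 0.00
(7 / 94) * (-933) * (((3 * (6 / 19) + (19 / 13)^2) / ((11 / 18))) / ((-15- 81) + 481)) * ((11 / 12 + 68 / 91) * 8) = -100708674966 / 8308735435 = -12.12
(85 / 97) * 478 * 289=11742070 / 97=121052.27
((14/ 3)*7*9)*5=1470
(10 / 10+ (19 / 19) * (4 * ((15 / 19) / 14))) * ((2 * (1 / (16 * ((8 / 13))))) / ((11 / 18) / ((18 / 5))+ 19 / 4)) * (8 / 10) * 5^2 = 858195 / 848008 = 1.01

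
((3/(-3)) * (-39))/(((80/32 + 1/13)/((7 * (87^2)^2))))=406642723578/67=6069294381.76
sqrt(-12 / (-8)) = sqrt(6) / 2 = 1.22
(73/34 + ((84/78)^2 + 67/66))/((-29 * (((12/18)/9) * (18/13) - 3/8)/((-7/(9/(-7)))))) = 160626704/53931735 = 2.98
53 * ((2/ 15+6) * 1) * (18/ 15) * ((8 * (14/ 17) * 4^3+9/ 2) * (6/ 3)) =141296728/ 425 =332462.89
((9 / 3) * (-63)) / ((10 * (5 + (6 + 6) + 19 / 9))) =-1701 / 1720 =-0.99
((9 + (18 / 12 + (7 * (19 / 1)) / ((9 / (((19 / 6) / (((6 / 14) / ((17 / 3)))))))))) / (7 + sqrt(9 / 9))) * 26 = 496951 / 243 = 2045.07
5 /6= 0.83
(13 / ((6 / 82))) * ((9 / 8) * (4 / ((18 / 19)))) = 10127 / 12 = 843.92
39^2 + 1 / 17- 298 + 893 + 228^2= 919701 / 17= 54100.06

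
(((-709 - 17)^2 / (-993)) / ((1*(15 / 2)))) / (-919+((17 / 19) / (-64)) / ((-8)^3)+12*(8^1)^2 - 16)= 6629359616 / 15643187435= 0.42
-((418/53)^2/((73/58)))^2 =-102697793856064/42048373249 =-2442.37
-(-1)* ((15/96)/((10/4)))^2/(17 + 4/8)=0.00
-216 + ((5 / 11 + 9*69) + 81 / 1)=5351 / 11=486.45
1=1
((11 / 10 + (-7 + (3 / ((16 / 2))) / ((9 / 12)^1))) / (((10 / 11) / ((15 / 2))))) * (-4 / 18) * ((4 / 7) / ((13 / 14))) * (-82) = -499.57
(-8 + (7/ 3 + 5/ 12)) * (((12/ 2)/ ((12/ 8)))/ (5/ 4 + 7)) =-28/ 11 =-2.55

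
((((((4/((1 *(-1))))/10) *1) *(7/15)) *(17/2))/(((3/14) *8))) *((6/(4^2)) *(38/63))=-2261/10800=-0.21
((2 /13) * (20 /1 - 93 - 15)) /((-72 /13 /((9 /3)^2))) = 22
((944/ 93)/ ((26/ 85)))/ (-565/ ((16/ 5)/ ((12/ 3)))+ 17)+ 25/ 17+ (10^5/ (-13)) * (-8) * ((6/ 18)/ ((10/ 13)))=1511137162165/ 56664621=26668.09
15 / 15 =1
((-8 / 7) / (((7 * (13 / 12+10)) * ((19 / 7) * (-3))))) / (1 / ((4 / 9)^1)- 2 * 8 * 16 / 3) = -384 / 17635933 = -0.00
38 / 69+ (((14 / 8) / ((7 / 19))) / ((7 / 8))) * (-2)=-4978 / 483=-10.31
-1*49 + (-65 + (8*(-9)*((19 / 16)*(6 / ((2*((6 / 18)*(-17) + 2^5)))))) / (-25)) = -448761 / 3950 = -113.61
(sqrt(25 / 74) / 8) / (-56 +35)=-5 *sqrt(74) / 12432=-0.00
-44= -44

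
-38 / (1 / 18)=-684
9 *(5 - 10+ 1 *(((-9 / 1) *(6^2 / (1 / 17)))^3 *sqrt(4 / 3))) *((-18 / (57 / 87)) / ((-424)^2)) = 11745 / 1707872+ 8177556890556 *sqrt(3) / 53371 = 265386521.08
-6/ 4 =-3/ 2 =-1.50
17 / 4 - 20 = -63 / 4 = -15.75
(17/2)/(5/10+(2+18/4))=17/14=1.21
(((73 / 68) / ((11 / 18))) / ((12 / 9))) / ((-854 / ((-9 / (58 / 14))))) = 17739 / 5292848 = 0.00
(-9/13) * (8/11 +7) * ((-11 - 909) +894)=1530/11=139.09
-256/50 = -128/25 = -5.12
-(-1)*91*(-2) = -182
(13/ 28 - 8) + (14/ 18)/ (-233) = -442663/ 58716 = -7.54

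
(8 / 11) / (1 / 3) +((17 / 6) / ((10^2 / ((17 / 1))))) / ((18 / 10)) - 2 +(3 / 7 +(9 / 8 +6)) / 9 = 13396 / 10395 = 1.29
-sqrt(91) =-9.54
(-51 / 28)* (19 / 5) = -969 / 140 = -6.92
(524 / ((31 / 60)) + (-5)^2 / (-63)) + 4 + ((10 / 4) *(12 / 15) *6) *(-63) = 511289 / 1953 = 261.80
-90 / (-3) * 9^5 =1771470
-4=-4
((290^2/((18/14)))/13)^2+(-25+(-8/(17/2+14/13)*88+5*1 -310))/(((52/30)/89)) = 28741577965355/1136187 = 25296520.70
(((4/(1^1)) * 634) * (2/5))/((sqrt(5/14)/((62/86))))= 1223.72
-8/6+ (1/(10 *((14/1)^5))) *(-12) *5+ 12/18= -537833/806736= -0.67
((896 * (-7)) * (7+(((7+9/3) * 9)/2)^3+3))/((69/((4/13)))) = -2286394880/897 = -2548935.21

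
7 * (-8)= -56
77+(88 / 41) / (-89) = 280885 / 3649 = 76.98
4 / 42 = 2 / 21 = 0.10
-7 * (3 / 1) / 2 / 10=-21 / 20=-1.05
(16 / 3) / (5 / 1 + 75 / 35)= 56 / 75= 0.75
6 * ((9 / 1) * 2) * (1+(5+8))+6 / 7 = 10590 / 7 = 1512.86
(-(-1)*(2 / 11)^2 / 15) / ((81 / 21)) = 28 / 49005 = 0.00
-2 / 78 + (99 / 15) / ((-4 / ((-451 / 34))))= 579757 / 26520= 21.86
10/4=5/2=2.50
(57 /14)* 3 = 171 /14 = 12.21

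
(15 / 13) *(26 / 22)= 15 / 11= 1.36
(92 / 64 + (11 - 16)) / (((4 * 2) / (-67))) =3819 / 128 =29.84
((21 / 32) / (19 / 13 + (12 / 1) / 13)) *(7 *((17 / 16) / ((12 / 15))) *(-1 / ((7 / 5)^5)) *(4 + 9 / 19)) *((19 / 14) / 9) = -293515625 / 914608128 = -0.32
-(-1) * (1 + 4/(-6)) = 1/3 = 0.33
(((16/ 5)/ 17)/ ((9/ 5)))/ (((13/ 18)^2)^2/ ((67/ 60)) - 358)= -1041984/ 3564674291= -0.00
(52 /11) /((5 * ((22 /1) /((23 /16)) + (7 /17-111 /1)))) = -0.01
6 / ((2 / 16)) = 48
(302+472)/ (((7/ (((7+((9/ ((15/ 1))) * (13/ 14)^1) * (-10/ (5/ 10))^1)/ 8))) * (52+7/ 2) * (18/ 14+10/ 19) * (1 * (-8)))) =71079/ 998704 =0.07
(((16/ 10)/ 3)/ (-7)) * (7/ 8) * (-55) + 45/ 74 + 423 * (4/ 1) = 376573/ 222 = 1696.27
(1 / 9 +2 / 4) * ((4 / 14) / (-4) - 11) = -1705 / 252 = -6.77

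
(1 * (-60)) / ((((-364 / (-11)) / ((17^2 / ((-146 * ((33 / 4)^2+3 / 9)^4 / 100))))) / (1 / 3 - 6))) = -0.00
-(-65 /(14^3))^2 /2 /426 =-4225 /6415164672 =-0.00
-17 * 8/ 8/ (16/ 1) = -17/ 16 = -1.06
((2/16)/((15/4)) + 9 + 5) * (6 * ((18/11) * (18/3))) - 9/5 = 45369/55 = 824.89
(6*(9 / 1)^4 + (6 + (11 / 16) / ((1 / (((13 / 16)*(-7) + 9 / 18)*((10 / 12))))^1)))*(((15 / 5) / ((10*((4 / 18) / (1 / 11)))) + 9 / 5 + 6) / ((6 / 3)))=35133550487 / 225280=155955.04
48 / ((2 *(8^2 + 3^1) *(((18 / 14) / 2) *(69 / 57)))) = 0.46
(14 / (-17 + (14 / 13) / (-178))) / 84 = -1157 / 118056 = -0.01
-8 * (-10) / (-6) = -40 / 3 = -13.33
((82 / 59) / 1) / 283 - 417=-6962567 / 16697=-417.00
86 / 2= 43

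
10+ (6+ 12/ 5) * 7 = 344/ 5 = 68.80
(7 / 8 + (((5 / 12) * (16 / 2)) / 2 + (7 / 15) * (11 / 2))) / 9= 613 / 1080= 0.57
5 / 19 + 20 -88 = -1287 / 19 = -67.74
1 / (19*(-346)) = -1 / 6574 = -0.00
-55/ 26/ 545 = -11/ 2834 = -0.00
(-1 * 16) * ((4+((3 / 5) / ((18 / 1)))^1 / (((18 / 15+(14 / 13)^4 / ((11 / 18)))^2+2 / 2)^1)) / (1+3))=-1489444396997098 / 93028585176543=-16.01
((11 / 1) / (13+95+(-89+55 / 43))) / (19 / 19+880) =473 / 768232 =0.00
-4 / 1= -4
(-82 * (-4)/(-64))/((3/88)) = -451/3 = -150.33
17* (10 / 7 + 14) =1836 / 7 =262.29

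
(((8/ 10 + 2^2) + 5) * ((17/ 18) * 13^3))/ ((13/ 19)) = 2674763/ 90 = 29719.59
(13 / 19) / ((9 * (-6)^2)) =0.00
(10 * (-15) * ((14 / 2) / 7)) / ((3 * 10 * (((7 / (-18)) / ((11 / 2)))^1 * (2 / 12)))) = 2970 / 7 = 424.29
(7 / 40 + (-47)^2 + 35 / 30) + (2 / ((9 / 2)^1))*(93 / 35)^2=65076301 / 29400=2213.48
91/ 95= 0.96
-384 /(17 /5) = -1920 /17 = -112.94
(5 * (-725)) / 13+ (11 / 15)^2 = -814052 / 2925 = -278.31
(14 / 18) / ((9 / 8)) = 56 / 81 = 0.69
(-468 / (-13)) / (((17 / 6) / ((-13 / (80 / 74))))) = -12987 / 85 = -152.79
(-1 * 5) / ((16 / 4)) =-5 / 4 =-1.25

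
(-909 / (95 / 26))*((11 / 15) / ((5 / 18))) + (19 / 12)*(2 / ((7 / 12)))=-10828658 / 16625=-651.35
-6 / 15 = -2 / 5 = -0.40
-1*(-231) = 231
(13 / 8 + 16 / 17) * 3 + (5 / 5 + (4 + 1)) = 1863 / 136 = 13.70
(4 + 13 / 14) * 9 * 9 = 5589 / 14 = 399.21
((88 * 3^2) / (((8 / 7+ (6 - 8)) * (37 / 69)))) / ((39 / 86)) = -1827672 / 481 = -3799.73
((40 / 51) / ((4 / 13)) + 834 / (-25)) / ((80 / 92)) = -225883 / 6375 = -35.43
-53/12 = -4.42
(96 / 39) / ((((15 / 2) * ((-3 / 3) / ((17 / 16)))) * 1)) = -68 / 195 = -0.35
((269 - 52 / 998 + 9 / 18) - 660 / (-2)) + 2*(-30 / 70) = 598.59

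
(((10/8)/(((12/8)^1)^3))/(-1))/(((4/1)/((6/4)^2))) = -5/24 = -0.21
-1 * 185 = -185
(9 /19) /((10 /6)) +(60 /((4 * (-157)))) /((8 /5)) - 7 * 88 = -73474333 /119320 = -615.78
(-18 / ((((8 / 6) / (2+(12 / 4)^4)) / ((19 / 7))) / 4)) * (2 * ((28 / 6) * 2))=-227088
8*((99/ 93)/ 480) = 11/ 620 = 0.02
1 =1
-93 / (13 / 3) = -279 / 13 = -21.46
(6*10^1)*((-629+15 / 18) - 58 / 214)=-4034570 / 107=-37706.26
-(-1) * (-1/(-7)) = 0.14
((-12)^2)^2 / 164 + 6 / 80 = 126.51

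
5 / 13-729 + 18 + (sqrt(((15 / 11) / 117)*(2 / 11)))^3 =-710.62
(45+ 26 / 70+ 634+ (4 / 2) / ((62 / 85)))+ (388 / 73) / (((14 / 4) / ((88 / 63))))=3414272347 / 4989915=684.23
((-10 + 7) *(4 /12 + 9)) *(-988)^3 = 27004047616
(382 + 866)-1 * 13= 1235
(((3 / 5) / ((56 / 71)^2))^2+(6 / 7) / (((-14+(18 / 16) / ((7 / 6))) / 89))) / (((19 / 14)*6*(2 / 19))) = -29445647621 / 5127987200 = -5.74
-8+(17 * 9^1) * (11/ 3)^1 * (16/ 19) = 8824/ 19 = 464.42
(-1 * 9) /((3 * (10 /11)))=-33 /10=-3.30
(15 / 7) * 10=150 / 7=21.43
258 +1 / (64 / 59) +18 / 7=117149 / 448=261.49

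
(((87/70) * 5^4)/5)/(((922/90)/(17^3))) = 480859875/6454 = 74505.71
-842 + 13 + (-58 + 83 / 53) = -46928 / 53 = -885.43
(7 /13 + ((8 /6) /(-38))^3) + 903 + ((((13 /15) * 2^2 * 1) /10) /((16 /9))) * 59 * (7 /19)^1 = 437096308877 /481501800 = 907.78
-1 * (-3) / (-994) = -3 / 994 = -0.00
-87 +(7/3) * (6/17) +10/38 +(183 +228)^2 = 54533733/323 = 168835.09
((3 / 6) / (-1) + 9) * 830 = 7055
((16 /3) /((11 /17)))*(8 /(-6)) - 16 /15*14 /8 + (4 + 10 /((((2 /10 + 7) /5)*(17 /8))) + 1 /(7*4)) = -436123 /78540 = -5.55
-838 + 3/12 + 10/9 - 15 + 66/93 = -949637/1116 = -850.93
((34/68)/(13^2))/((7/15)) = 0.01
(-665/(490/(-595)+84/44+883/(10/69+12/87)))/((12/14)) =-246347255/991566057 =-0.25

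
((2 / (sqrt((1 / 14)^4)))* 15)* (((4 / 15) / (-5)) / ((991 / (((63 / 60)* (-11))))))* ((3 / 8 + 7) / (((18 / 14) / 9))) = 4674747 / 24775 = 188.69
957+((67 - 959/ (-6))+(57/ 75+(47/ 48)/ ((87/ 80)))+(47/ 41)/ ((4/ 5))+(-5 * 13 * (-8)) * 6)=4608842201/ 1070100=4306.93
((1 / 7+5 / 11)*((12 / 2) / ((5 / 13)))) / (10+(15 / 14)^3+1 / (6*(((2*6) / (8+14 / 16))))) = 7789824 / 9489755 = 0.82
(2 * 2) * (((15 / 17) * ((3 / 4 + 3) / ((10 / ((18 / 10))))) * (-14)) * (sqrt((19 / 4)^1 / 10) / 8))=-567 * sqrt(190) / 2720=-2.87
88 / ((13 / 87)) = 588.92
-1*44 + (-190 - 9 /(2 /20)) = -324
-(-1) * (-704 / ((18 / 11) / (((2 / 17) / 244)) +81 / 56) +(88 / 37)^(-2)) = -495053789 / 16196444352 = -0.03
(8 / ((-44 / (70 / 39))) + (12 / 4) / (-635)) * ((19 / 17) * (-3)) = 1713553 / 1543685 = 1.11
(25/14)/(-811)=-25/11354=-0.00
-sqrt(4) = -2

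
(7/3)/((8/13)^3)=15379/1536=10.01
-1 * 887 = -887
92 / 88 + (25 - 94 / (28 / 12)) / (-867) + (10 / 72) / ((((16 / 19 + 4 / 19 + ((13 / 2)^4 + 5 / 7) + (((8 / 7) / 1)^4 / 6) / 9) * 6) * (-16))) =363517323185725 / 341945899515528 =1.06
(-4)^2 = 16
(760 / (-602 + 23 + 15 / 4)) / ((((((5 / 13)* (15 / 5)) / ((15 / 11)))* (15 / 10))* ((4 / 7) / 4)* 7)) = -6080 / 5841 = -1.04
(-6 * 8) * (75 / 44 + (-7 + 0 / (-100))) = 2796 / 11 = 254.18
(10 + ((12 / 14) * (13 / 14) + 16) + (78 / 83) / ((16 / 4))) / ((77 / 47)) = 10333843 / 626318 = 16.50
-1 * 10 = -10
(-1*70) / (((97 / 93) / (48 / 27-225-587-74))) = 17268860 / 291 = 59343.16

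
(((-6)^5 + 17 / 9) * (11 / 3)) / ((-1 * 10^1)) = 769637 / 270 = 2850.51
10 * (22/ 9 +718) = 64840/ 9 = 7204.44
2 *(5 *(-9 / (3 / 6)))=-180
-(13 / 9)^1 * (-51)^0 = -13 / 9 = -1.44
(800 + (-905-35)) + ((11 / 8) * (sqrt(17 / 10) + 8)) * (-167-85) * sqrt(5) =693 * sqrt(5) * (-80-sqrt(170)) / 20-140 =-7348.59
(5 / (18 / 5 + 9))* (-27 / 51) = -25 / 119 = -0.21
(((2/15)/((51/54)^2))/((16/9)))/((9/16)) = 216/1445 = 0.15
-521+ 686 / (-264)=-69115 / 132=-523.60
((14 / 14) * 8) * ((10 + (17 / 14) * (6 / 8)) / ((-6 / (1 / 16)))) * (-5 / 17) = 0.27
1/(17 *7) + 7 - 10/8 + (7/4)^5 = 2701729/121856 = 22.17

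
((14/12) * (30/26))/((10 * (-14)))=-1/104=-0.01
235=235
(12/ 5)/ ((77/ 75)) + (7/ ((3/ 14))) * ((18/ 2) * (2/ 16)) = 12039/ 308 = 39.09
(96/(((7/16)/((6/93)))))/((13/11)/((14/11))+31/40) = 8.31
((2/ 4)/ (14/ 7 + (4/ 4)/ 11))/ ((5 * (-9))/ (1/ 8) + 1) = -11/ 16514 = -0.00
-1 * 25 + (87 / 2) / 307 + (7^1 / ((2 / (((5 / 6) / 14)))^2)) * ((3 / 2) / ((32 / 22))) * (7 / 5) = -46871051 / 1886208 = -24.85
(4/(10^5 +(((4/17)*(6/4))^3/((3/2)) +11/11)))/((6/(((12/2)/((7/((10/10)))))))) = 19652/3439135399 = 0.00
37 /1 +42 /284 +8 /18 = 48043 /1278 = 37.59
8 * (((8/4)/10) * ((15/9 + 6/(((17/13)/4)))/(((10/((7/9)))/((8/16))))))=1.25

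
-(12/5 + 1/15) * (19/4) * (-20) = 703/3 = 234.33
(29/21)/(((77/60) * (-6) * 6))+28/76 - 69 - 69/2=-19016579/184338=-103.16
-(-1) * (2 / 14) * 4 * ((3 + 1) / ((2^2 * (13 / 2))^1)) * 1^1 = 8 / 91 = 0.09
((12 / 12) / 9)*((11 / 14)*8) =44 / 63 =0.70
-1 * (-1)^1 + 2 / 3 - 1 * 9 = -22 / 3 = -7.33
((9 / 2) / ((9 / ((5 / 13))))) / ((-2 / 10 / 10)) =-125 / 13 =-9.62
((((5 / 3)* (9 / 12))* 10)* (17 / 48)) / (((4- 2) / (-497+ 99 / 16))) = -3337525 / 3072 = -1086.43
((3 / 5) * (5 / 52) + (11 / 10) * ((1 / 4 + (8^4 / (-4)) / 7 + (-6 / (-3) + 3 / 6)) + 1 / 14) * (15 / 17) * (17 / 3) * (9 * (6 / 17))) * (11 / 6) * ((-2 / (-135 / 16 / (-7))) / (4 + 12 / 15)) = 28433680 / 17901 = 1588.39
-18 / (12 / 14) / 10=-21 / 10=-2.10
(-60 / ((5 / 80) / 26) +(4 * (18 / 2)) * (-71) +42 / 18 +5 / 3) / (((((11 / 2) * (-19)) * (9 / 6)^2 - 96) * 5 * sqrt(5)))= 220096 * sqrt(5) / 66225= 7.43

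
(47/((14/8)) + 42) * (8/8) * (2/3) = 964/21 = 45.90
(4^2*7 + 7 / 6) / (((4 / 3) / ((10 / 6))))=3395 / 24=141.46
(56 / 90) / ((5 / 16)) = 448 / 225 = 1.99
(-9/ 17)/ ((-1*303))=3/ 1717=0.00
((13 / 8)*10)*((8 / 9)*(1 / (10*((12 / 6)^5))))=13 / 288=0.05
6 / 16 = 3 / 8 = 0.38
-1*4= -4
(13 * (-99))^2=1656369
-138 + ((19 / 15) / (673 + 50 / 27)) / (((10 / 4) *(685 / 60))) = -453271134 / 3284575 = -138.00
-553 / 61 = -9.07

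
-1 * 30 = -30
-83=-83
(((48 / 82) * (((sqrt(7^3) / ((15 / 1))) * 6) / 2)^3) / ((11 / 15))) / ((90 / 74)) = 710696 * sqrt(7) / 56375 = 33.35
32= 32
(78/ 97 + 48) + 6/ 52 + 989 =2617633/ 2522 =1037.92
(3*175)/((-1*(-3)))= 175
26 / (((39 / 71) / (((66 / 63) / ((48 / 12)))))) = 781 / 63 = 12.40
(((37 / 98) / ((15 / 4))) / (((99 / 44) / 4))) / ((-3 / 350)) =-11840 / 567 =-20.88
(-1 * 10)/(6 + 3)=-10/9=-1.11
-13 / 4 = -3.25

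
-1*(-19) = 19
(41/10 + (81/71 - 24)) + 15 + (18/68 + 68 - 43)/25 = -82938/30175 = -2.75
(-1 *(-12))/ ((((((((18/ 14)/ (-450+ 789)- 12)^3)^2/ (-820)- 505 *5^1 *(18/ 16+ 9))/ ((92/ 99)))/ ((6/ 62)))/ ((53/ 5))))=-1566954669665051574904192/ 3999838832867223121780280727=-0.00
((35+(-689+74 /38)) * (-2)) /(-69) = -24778 /1311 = -18.90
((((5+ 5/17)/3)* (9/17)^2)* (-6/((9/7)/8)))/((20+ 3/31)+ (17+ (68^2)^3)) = -1406160/7528907105866511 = -0.00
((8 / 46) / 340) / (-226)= -1 / 441830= -0.00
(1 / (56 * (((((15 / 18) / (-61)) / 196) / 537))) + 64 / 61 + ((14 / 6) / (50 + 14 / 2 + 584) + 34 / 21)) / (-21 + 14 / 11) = 2071064243974 / 296972095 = 6973.94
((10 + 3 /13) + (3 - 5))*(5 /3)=535 /39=13.72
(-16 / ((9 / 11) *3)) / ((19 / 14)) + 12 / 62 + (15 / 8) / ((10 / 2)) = -538739 / 127224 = -4.23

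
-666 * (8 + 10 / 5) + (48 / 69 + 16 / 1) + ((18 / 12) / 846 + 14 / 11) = -947764523 / 142692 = -6642.03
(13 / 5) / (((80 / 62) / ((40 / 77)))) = 403 / 385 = 1.05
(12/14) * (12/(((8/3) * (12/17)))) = 153/28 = 5.46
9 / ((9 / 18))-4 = 14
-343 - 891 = -1234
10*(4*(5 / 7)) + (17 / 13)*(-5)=2005 / 91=22.03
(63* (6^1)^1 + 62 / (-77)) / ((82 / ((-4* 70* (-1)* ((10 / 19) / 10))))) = 580880 / 8569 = 67.79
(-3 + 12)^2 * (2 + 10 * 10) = 8262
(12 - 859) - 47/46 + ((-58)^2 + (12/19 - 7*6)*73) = -440423/874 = -503.92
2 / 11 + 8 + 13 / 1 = 233 / 11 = 21.18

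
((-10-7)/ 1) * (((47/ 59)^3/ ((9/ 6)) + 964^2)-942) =-9723888754448/ 616137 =-15782023.73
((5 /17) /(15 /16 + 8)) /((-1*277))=-80 /673387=-0.00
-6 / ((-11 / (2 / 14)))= 6 / 77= 0.08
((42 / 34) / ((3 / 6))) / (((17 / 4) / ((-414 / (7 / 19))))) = -188784 / 289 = -653.23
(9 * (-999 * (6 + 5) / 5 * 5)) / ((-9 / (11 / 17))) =120879 / 17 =7110.53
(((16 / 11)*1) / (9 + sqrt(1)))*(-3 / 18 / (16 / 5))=-1 / 132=-0.01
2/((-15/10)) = -4/3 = -1.33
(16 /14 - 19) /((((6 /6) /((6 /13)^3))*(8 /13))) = -2.85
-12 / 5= -2.40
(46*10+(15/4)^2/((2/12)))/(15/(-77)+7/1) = 335335/4192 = 79.99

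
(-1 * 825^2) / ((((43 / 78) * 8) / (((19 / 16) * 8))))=-504343125 / 344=-1466113.74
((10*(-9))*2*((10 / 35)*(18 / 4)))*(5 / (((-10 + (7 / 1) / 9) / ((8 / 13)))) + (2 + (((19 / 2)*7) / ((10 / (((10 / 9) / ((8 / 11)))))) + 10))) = -152606205 / 30212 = -5051.18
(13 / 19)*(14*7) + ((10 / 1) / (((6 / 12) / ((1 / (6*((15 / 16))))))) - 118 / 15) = 53644 / 855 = 62.74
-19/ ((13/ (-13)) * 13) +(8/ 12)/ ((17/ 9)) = 401/ 221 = 1.81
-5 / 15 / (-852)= 1 / 2556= 0.00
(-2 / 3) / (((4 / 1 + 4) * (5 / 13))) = -0.22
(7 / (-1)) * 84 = -588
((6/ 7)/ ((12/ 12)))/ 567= 2/ 1323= 0.00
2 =2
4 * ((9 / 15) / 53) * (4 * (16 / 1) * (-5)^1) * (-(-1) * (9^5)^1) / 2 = -22674816 / 53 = -427826.72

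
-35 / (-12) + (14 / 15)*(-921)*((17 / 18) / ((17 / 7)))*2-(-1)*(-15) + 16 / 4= -121799 / 180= -676.66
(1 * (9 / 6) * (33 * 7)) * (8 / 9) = 308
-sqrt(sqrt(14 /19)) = -0.93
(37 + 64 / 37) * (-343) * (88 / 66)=-1966076 / 111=-17712.40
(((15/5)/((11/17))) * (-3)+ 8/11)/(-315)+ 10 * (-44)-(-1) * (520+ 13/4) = 230885/2772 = 83.29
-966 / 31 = -31.16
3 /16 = 0.19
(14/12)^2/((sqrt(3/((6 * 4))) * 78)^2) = 49/27378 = 0.00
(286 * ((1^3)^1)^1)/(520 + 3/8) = 2288/4163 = 0.55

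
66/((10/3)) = 99/5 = 19.80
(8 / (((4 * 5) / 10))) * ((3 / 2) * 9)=54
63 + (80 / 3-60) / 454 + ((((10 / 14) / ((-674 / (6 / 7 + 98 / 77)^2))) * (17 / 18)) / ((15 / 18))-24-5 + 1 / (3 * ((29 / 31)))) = 3156034750985 / 92073201913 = 34.28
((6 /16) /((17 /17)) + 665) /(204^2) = 5323 /332928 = 0.02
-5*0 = 0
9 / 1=9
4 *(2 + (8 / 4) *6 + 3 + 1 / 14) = 478 / 7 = 68.29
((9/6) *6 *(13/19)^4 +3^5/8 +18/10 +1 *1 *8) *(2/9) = 219707807/23457780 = 9.37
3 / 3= 1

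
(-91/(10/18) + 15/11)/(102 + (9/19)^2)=-1075058/676555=-1.59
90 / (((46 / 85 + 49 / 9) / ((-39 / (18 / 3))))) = -447525 / 4579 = -97.73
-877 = -877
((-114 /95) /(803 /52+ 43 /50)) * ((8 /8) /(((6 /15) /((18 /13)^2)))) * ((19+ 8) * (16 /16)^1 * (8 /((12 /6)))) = -38.10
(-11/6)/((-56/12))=11/28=0.39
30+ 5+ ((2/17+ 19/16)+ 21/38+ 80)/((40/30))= 96.39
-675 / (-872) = 675 / 872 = 0.77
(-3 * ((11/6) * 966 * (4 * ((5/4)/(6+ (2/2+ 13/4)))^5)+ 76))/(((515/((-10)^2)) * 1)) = -529632526560/11933188703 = -44.38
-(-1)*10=10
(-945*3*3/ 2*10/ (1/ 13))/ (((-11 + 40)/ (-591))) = 326719575/ 29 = 11266192.24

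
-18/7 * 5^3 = -321.43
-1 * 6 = -6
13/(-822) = -13/822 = -0.02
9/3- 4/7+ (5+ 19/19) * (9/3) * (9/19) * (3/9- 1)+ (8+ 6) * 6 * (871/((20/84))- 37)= 202278067/665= 304177.54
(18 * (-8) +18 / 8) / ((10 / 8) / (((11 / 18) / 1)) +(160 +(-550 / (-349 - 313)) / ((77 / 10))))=-0.87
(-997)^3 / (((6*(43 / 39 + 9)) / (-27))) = 347850467523 / 788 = 441434603.46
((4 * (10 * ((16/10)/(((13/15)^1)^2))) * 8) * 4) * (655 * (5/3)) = 503040000/169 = 2976568.05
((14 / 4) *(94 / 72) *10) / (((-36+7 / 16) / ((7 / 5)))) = -9212 / 5121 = -1.80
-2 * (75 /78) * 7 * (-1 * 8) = 1400 /13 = 107.69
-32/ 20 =-8/ 5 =-1.60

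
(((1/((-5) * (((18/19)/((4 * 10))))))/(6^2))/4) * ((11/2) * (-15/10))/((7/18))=1.24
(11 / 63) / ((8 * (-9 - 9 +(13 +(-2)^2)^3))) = 1 / 224280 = 0.00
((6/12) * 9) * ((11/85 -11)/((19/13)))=-54054/1615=-33.47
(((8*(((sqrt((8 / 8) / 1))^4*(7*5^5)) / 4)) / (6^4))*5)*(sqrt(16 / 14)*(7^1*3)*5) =546875*sqrt(14) / 108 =18946.47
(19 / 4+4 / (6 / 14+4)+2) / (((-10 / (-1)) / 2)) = 949 / 620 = 1.53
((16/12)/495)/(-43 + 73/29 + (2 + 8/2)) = -29/371250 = -0.00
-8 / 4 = -2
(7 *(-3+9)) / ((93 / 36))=504 / 31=16.26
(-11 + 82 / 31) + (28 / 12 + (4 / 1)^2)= 928 / 93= 9.98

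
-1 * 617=-617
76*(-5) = -380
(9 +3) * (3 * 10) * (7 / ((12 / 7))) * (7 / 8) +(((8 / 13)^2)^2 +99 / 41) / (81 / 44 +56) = 3066728714525 / 2384158036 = 1286.29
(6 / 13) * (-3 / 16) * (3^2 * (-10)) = 405 / 52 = 7.79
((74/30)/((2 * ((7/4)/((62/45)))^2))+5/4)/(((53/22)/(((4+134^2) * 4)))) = 947748345104/15776775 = 60072.38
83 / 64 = 1.30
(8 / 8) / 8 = 1 / 8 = 0.12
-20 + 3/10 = -197/10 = -19.70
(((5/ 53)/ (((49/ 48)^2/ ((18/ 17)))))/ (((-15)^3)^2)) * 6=1024/ 20280946875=0.00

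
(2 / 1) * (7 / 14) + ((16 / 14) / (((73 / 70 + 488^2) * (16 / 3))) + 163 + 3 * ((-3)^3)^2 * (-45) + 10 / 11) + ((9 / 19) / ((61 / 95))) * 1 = -1098985104283283 / 11185672663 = -98249.35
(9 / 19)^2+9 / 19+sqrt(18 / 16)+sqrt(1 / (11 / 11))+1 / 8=3*sqrt(2) / 4+5265 / 2888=2.88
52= 52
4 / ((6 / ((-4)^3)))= -128 / 3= -42.67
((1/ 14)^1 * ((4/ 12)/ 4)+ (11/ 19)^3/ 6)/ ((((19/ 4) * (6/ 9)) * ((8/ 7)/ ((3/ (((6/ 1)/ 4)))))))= 44127/ 2085136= 0.02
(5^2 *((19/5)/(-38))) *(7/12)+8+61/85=14809/2040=7.26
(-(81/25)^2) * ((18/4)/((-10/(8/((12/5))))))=19683/1250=15.75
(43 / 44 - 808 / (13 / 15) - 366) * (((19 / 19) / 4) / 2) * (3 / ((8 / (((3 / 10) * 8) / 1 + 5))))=-82370103 / 183040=-450.01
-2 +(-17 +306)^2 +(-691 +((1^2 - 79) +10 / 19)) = 1572260 / 19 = 82750.53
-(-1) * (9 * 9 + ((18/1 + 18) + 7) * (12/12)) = 124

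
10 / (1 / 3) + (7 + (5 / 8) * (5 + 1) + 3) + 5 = 195 / 4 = 48.75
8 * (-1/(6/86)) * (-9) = 1032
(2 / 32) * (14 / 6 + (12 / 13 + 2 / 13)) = 133 / 624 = 0.21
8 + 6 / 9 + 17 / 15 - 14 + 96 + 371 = 2314 / 5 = 462.80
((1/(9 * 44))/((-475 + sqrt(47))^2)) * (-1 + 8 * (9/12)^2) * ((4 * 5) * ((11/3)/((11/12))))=70/(99 * (475 - sqrt(47))^2)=0.00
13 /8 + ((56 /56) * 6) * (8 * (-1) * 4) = -1523 /8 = -190.38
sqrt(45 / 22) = 3 * sqrt(110) / 22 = 1.43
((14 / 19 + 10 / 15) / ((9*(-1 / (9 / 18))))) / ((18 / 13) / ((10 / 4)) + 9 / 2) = -5200 / 337041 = -0.02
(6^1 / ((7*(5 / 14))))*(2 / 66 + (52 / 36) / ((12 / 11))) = 1609 / 495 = 3.25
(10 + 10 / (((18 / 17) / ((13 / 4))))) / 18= 1465 / 648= 2.26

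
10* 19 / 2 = 95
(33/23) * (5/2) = 165/46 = 3.59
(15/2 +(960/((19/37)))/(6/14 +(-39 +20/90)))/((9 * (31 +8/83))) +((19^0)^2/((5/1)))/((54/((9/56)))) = -1826114911/12440213520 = -0.15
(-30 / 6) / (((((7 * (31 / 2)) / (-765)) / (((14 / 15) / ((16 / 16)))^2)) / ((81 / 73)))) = 77112 / 2263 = 34.08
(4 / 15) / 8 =1 / 30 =0.03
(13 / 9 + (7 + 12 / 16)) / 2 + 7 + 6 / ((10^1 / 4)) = 5039 / 360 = 14.00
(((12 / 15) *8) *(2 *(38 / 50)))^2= 1478656 / 15625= 94.63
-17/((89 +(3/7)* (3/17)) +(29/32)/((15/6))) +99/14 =82027889/11920314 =6.88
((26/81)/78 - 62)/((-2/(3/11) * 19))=15065/33858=0.44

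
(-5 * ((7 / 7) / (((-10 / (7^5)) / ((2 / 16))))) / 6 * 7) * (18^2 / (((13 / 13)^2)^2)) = 3176523 / 8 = 397065.38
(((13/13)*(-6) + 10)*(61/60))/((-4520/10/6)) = -61/1130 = -0.05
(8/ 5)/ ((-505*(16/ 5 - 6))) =0.00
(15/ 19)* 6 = 90/ 19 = 4.74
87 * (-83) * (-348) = 2512908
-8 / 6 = -4 / 3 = -1.33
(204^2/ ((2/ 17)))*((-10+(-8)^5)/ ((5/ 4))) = -46379034432/ 5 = -9275806886.40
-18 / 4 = -4.50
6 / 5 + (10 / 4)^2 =7.45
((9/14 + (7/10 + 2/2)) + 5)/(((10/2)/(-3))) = -771/175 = -4.41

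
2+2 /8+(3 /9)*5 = 47 /12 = 3.92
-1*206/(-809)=206/809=0.25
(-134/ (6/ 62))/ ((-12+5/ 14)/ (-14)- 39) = 814184/ 22443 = 36.28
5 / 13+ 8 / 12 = 41 / 39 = 1.05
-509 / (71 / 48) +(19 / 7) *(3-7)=-354.97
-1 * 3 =-3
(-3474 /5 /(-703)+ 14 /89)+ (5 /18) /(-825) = 1.15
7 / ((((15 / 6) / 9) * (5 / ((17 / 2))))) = 1071 / 25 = 42.84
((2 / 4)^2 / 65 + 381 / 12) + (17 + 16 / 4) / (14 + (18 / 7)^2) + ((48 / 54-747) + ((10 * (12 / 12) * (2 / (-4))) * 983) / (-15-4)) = -204160669 / 449046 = -454.65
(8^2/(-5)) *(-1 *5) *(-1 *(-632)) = 40448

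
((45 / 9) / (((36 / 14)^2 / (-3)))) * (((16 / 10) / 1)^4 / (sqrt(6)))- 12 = -12- 25088 * sqrt(6) / 10125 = -18.07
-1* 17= -17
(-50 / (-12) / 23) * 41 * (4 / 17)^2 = 8200 / 19941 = 0.41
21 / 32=0.66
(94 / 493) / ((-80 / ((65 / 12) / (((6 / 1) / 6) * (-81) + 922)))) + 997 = 39683438845 / 39802848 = 997.00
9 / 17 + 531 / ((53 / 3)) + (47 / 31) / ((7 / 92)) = 9876010 / 195517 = 50.51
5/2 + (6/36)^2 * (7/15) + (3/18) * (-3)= 1087/540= 2.01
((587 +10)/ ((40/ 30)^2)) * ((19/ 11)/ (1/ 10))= 510435/ 88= 5800.40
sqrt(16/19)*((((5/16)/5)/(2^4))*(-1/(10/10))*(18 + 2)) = -5*sqrt(19)/304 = -0.07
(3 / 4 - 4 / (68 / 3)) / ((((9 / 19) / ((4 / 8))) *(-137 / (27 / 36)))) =-247 / 74528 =-0.00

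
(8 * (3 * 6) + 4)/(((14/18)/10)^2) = 1198800/49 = 24465.31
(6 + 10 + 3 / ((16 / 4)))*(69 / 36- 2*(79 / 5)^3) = -792614087 / 6000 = -132102.35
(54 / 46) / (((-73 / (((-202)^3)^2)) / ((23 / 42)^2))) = -1171918246263504 / 3577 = -327626012374.48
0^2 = 0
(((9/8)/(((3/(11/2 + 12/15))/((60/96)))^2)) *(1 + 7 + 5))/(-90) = -5733/20480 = -0.28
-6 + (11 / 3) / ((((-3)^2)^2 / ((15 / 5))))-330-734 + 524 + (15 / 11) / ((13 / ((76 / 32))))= -50558875 / 92664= -545.62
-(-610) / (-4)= -305 / 2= -152.50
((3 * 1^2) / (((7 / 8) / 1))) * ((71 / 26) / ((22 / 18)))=7668 / 1001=7.66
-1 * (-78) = 78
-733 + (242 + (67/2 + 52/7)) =-6301/14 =-450.07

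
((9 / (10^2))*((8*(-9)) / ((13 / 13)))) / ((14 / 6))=-486 / 175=-2.78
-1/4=-0.25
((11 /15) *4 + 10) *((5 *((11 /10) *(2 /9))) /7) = 2134 /945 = 2.26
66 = 66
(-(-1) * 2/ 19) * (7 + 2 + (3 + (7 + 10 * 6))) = 8.32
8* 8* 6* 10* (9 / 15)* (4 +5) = 20736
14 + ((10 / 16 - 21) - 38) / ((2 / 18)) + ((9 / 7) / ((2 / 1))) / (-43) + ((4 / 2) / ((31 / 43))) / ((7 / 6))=-37996733 / 74648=-509.01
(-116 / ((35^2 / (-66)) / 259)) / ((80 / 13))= 460317 / 1750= 263.04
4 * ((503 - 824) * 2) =-2568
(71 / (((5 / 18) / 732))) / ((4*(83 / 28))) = 6548472 / 415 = 15779.45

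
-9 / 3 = -3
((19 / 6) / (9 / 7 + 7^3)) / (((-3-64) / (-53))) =0.01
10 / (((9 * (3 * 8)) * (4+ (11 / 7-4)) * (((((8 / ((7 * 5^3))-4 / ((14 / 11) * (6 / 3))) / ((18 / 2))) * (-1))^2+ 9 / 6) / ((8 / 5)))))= 64312500 / 2087626783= 0.03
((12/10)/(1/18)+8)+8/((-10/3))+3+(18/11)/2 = 1706/55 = 31.02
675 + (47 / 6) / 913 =3697697 / 5478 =675.01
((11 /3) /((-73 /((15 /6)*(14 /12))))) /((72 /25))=-9625 /189216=-0.05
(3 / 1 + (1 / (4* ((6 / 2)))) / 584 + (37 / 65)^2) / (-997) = -98424577 / 29519973600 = -0.00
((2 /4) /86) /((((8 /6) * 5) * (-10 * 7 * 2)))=-3 /481600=-0.00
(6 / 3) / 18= 1 / 9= 0.11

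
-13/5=-2.60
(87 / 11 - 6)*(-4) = -84 / 11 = -7.64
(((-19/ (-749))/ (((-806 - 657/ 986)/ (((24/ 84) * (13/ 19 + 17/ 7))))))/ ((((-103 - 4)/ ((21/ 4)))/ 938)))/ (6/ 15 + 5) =0.00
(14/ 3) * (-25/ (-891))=0.13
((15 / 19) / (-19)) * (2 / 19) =-30 / 6859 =-0.00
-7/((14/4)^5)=-32/2401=-0.01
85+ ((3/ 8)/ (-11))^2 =658249/ 7744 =85.00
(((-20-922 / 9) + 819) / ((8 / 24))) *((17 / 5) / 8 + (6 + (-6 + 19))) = 1623671 / 40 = 40591.78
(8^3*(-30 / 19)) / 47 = -15360 / 893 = -17.20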